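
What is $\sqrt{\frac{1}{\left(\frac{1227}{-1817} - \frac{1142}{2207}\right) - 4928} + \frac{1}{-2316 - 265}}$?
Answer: $\frac{i \sqrt{1536488830385662667065890}}{51017722191735} \approx 0.024296 i$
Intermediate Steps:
$\sqrt{\frac{1}{\left(\frac{1227}{-1817} - \frac{1142}{2207}\right) - 4928} + \frac{1}{-2316 - 265}} = \sqrt{\frac{1}{\left(1227 \left(- \frac{1}{1817}\right) - \frac{1142}{2207}\right) - 4928} + \frac{1}{-2581}} = \sqrt{\frac{1}{\left(- \frac{1227}{1817} - \frac{1142}{2207}\right) - 4928} - \frac{1}{2581}} = \sqrt{\frac{1}{- \frac{4783003}{4010119} - 4928} - \frac{1}{2581}} = \sqrt{\frac{1}{- \frac{19766649435}{4010119}} - \frac{1}{2581}} = \sqrt{- \frac{4010119}{19766649435} - \frac{1}{2581}} = \sqrt{- \frac{30116766574}{51017722191735}} = \frac{i \sqrt{1536488830385662667065890}}{51017722191735}$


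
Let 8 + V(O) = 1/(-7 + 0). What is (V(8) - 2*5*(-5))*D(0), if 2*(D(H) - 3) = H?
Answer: 879/7 ≈ 125.57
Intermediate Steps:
V(O) = -57/7 (V(O) = -8 + 1/(-7 + 0) = -8 + 1/(-7) = -8 - 1/7 = -57/7)
D(H) = 3 + H/2
(V(8) - 2*5*(-5))*D(0) = (-57/7 - 2*5*(-5))*(3 + (1/2)*0) = (-57/7 - 10*(-5))*(3 + 0) = (-57/7 + 50)*3 = (293/7)*3 = 879/7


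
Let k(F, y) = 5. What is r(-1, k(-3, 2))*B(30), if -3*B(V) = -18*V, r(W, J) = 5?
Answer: 900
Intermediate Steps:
B(V) = 6*V (B(V) = -(-6)*V = 6*V)
r(-1, k(-3, 2))*B(30) = 5*(6*30) = 5*180 = 900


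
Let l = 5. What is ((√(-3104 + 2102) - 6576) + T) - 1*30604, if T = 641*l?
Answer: -33975 + I*√1002 ≈ -33975.0 + 31.654*I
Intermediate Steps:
T = 3205 (T = 641*5 = 3205)
((√(-3104 + 2102) - 6576) + T) - 1*30604 = ((√(-3104 + 2102) - 6576) + 3205) - 1*30604 = ((√(-1002) - 6576) + 3205) - 30604 = ((I*√1002 - 6576) + 3205) - 30604 = ((-6576 + I*√1002) + 3205) - 30604 = (-3371 + I*√1002) - 30604 = -33975 + I*√1002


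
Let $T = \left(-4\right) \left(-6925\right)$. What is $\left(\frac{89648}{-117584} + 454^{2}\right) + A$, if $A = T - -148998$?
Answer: $\frac{2813294483}{7349} \approx 3.8281 \cdot 10^{5}$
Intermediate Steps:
$T = 27700$
$A = 176698$ ($A = 27700 - -148998 = 27700 + 148998 = 176698$)
$\left(\frac{89648}{-117584} + 454^{2}\right) + A = \left(\frac{89648}{-117584} + 454^{2}\right) + 176698 = \left(89648 \left(- \frac{1}{117584}\right) + 206116\right) + 176698 = \left(- \frac{5603}{7349} + 206116\right) + 176698 = \frac{1514740881}{7349} + 176698 = \frac{2813294483}{7349}$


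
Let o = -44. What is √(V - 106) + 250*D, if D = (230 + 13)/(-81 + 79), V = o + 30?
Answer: -30375 + 2*I*√30 ≈ -30375.0 + 10.954*I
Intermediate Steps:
V = -14 (V = -44 + 30 = -14)
D = -243/2 (D = 243/(-2) = 243*(-½) = -243/2 ≈ -121.50)
√(V - 106) + 250*D = √(-14 - 106) + 250*(-243/2) = √(-120) - 30375 = 2*I*√30 - 30375 = -30375 + 2*I*√30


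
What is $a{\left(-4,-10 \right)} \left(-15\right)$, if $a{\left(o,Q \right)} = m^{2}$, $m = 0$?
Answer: $0$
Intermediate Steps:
$a{\left(o,Q \right)} = 0$ ($a{\left(o,Q \right)} = 0^{2} = 0$)
$a{\left(-4,-10 \right)} \left(-15\right) = 0 \left(-15\right) = 0$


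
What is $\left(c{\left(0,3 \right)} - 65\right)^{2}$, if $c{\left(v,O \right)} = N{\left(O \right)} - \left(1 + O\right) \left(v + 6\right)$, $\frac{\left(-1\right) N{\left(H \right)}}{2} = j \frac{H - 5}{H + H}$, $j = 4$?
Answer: $\frac{67081}{9} \approx 7453.4$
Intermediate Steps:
$N{\left(H \right)} = - \frac{4 \left(-5 + H\right)}{H}$ ($N{\left(H \right)} = - 2 \cdot 4 \frac{H - 5}{H + H} = - 2 \cdot 4 \frac{-5 + H}{2 H} = - 2 \frac{2 \left(-5 + H\right)}{H} = - \frac{4 \left(-5 + H\right)}{H}$)
$c{\left(v,O \right)} = -4 + \frac{20}{O} - \left(1 + O\right) \left(6 + v\right)$ ($c{\left(v,O \right)} = \left(-4 + \frac{20}{O}\right) - \left(1 + O\right) \left(v + 6\right) = \left(-4 + \frac{20}{O}\right) - \left(1 + O\right) \left(6 + v\right) = -4 + \frac{20}{O} - \left(1 + O\right) \left(6 + v\right)$)
$\left(c{\left(0,3 \right)} - 65\right)^{2} = \left(\left(-10 - 0 - 18 + \frac{20}{3} - 3 \cdot 0\right) - 65\right)^{2} = \left(\left(-10 + 0 - 18 + 20 \cdot \frac{1}{3} + 0\right) - 65\right)^{2} = \left(\left(-10 + 0 - 18 + \frac{20}{3} + 0\right) - 65\right)^{2} = \left(- \frac{64}{3} - 65\right)^{2} = \left(- \frac{259}{3}\right)^{2} = \frac{67081}{9}$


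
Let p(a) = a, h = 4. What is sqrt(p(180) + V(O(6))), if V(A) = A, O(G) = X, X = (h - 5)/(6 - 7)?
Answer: sqrt(181) ≈ 13.454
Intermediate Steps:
X = 1 (X = (4 - 5)/(6 - 7) = -1/(-1) = -1*(-1) = 1)
O(G) = 1
sqrt(p(180) + V(O(6))) = sqrt(180 + 1) = sqrt(181)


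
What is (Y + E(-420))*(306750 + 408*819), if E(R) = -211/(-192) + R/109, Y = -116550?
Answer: -260549739851497/3488 ≈ -7.4699e+10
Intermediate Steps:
E(R) = 211/192 + R/109 (E(R) = -211*(-1/192) + R*(1/109) = 211/192 + R/109)
(Y + E(-420))*(306750 + 408*819) = (-116550 + (211/192 + (1/109)*(-420)))*(306750 + 408*819) = (-116550 + (211/192 - 420/109))*(306750 + 334152) = (-116550 - 57641/20928)*640902 = -2439216041/20928*640902 = -260549739851497/3488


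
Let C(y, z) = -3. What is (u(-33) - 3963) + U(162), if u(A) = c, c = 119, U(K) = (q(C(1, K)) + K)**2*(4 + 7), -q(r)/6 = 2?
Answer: 243656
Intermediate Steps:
q(r) = -12 (q(r) = -6*2 = -12)
U(K) = 11*(-12 + K)**2 (U(K) = (-12 + K)**2*(4 + 7) = (-12 + K)**2*11 = 11*(-12 + K)**2)
u(A) = 119
(u(-33) - 3963) + U(162) = (119 - 3963) + 11*(-12 + 162)**2 = -3844 + 11*150**2 = -3844 + 11*22500 = -3844 + 247500 = 243656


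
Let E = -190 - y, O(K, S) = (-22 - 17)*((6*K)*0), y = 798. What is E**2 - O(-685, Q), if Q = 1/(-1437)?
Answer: 976144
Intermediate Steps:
Q = -1/1437 ≈ -0.00069589
O(K, S) = 0 (O(K, S) = -39*0 = 0)
E = -988 (E = -190 - 1*798 = -190 - 798 = -988)
E**2 - O(-685, Q) = (-988)**2 - 1*0 = 976144 + 0 = 976144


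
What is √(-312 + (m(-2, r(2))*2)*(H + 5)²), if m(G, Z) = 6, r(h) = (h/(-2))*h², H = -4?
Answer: 10*I*√3 ≈ 17.32*I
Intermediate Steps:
r(h) = -h³/2 (r(h) = (h*(-½))*h² = (-h/2)*h² = -h³/2)
√(-312 + (m(-2, r(2))*2)*(H + 5)²) = √(-312 + (6*2)*(-4 + 5)²) = √(-312 + 12*1²) = √(-312 + 12*1) = √(-312 + 12) = √(-300) = 10*I*√3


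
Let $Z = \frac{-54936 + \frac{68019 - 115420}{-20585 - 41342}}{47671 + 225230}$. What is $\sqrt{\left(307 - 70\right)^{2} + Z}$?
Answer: $\frac{2 \sqrt{4010564279317279239718221}}{16899940227} \approx 237.0$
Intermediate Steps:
$Z = - \frac{3401974271}{16899940227}$ ($Z = \frac{-54936 - \frac{47401}{-61927}}{272901} = \left(-54936 - - \frac{47401}{61927}\right) \frac{1}{272901} = \left(-54936 + \frac{47401}{61927}\right) \frac{1}{272901} = \left(- \frac{3401974271}{61927}\right) \frac{1}{272901} = - \frac{3401974271}{16899940227} \approx -0.2013$)
$\sqrt{\left(307 - 70\right)^{2} + Z} = \sqrt{\left(307 - 70\right)^{2} - \frac{3401974271}{16899940227}} = \sqrt{237^{2} - \frac{3401974271}{16899940227}} = \sqrt{56169 - \frac{3401974271}{16899940227}} = \sqrt{\frac{949249340636092}{16899940227}} = \frac{2 \sqrt{4010564279317279239718221}}{16899940227}$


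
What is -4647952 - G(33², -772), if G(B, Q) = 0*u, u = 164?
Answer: -4647952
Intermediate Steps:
G(B, Q) = 0 (G(B, Q) = 0*164 = 0)
-4647952 - G(33², -772) = -4647952 - 1*0 = -4647952 + 0 = -4647952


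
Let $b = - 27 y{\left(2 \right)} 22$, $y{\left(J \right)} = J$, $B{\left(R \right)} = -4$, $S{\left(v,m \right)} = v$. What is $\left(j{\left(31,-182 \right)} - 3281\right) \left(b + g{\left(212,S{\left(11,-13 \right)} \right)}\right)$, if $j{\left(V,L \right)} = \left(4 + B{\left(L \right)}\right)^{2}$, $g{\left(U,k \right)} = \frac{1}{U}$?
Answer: $\frac{826336255}{212} \approx 3.8978 \cdot 10^{6}$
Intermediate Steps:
$b = -1188$ ($b = \left(-27\right) 2 \cdot 22 = \left(-54\right) 22 = -1188$)
$j{\left(V,L \right)} = 0$ ($j{\left(V,L \right)} = \left(4 - 4\right)^{2} = 0^{2} = 0$)
$\left(j{\left(31,-182 \right)} - 3281\right) \left(b + g{\left(212,S{\left(11,-13 \right)} \right)}\right) = \left(0 - 3281\right) \left(-1188 + \frac{1}{212}\right) = - 3281 \left(-1188 + \frac{1}{212}\right) = \left(-3281\right) \left(- \frac{251855}{212}\right) = \frac{826336255}{212}$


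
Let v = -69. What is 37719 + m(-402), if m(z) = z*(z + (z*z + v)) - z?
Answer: -64737345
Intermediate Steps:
m(z) = -z + z*(-69 + z + z²) (m(z) = z*(z + (z*z - 69)) - z = z*(z + (z² - 69)) - z = z*(z + (-69 + z²)) - z = z*(-69 + z + z²) - z = -z + z*(-69 + z + z²))
37719 + m(-402) = 37719 - 402*(-70 - 402 + (-402)²) = 37719 - 402*(-70 - 402 + 161604) = 37719 - 402*161132 = 37719 - 64775064 = -64737345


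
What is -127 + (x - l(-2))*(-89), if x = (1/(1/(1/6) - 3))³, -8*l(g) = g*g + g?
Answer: -16475/108 ≈ -152.55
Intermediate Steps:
l(g) = -g/8 - g²/8 (l(g) = -(g*g + g)/8 = -(g² + g)/8 = -(g + g²)/8 = -g/8 - g²/8)
x = 1/27 (x = (1/(1/(⅙) - 3))³ = (1/(6 - 3))³ = (1/3)³ = (⅓)³ = 1/27 ≈ 0.037037)
-127 + (x - l(-2))*(-89) = -127 + (1/27 - (-1)*(-2)*(1 - 2)/8)*(-89) = -127 + (1/27 - (-1)*(-2)*(-1)/8)*(-89) = -127 + (1/27 - 1*(-¼))*(-89) = -127 + (1/27 + ¼)*(-89) = -127 + (31/108)*(-89) = -127 - 2759/108 = -16475/108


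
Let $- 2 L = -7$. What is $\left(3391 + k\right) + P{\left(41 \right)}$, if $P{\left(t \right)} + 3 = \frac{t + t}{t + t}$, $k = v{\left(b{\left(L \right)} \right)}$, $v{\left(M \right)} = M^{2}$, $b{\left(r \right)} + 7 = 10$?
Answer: $3398$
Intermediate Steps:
$L = \frac{7}{2}$ ($L = \left(- \frac{1}{2}\right) \left(-7\right) = \frac{7}{2} \approx 3.5$)
$b{\left(r \right)} = 3$ ($b{\left(r \right)} = -7 + 10 = 3$)
$k = 9$ ($k = 3^{2} = 9$)
$P{\left(t \right)} = -2$ ($P{\left(t \right)} = -3 + \frac{t + t}{t + t} = -3 + \frac{2 t}{2 t} = -3 + 2 t \frac{1}{2 t} = -3 + 1 = -2$)
$\left(3391 + k\right) + P{\left(41 \right)} = \left(3391 + 9\right) - 2 = 3400 - 2 = 3398$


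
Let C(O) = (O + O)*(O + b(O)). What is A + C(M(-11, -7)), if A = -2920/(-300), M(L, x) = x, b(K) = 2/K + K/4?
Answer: 4087/30 ≈ 136.23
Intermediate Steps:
b(K) = 2/K + K/4 (b(K) = 2/K + K*(¼) = 2/K + K/4)
A = 146/15 (A = -2920*(-1)/300 = -10*(-73/75) = 146/15 ≈ 9.7333)
C(O) = 2*O*(2/O + 5*O/4) (C(O) = (O + O)*(O + (2/O + O/4)) = (2*O)*(2/O + 5*O/4) = 2*O*(2/O + 5*O/4))
A + C(M(-11, -7)) = 146/15 + (4 + (5/2)*(-7)²) = 146/15 + (4 + (5/2)*49) = 146/15 + (4 + 245/2) = 146/15 + 253/2 = 4087/30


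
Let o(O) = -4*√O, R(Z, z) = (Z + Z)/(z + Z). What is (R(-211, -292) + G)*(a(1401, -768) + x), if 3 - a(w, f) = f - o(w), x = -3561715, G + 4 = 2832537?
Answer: -5073506672467824/503 - 5699058084*√1401/503 ≈ -1.0087e+13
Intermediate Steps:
G = 2832533 (G = -4 + 2832537 = 2832533)
R(Z, z) = 2*Z/(Z + z) (R(Z, z) = (2*Z)/(Z + z) = 2*Z/(Z + z))
a(w, f) = 3 - f - 4*√w (a(w, f) = 3 - (f - (-4)*√w) = 3 - (f + 4*√w) = 3 + (-f - 4*√w) = 3 - f - 4*√w)
(R(-211, -292) + G)*(a(1401, -768) + x) = (2*(-211)/(-211 - 292) + 2832533)*((3 - 1*(-768) - 4*√1401) - 3561715) = (2*(-211)/(-503) + 2832533)*((3 + 768 - 4*√1401) - 3561715) = (2*(-211)*(-1/503) + 2832533)*((771 - 4*√1401) - 3561715) = (422/503 + 2832533)*(-3560944 - 4*√1401) = 1424764521*(-3560944 - 4*√1401)/503 = -5073506672467824/503 - 5699058084*√1401/503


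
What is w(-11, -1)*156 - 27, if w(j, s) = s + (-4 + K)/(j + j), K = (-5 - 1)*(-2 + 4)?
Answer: -765/11 ≈ -69.545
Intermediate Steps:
K = -12 (K = -6*2 = -12)
w(j, s) = s - 8/j (w(j, s) = s + (-4 - 12)/(j + j) = s - 16*1/(2*j) = s - 8/j)
w(-11, -1)*156 - 27 = (-1 - 8/(-11))*156 - 27 = (-1 - 8*(-1/11))*156 - 27 = (-1 + 8/11)*156 - 27 = -3/11*156 - 27 = -468/11 - 27 = -765/11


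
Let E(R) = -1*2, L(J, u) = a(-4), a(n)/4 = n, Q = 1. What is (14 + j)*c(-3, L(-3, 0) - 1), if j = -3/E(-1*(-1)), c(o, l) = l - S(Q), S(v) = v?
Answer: -279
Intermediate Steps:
a(n) = 4*n
L(J, u) = -16 (L(J, u) = 4*(-4) = -16)
E(R) = -2
c(o, l) = -1 + l (c(o, l) = l - 1*1 = l - 1 = -1 + l)
j = 3/2 (j = -3/(-2) = -3*(-½) = 3/2 ≈ 1.5000)
(14 + j)*c(-3, L(-3, 0) - 1) = (14 + 3/2)*(-1 + (-16 - 1)) = 31*(-1 - 17)/2 = (31/2)*(-18) = -279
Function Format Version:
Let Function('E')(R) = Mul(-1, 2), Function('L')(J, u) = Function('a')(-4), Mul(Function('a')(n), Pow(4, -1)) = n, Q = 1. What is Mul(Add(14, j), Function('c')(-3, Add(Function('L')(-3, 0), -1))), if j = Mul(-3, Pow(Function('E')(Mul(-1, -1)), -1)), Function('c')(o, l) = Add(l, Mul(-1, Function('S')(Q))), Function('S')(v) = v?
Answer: -279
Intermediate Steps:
Function('a')(n) = Mul(4, n)
Function('L')(J, u) = -16 (Function('L')(J, u) = Mul(4, -4) = -16)
Function('E')(R) = -2
Function('c')(o, l) = Add(-1, l) (Function('c')(o, l) = Add(l, Mul(-1, 1)) = Add(l, -1) = Add(-1, l))
j = Rational(3, 2) (j = Mul(-3, Pow(-2, -1)) = Mul(-3, Rational(-1, 2)) = Rational(3, 2) ≈ 1.5000)
Mul(Add(14, j), Function('c')(-3, Add(Function('L')(-3, 0), -1))) = Mul(Add(14, Rational(3, 2)), Add(-1, Add(-16, -1))) = Mul(Rational(31, 2), Add(-1, -17)) = Mul(Rational(31, 2), -18) = -279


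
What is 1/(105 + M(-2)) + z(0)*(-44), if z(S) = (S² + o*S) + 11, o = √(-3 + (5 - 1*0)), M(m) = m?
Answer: -49851/103 ≈ -483.99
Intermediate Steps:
o = √2 (o = √(-3 + (5 + 0)) = √(-3 + 5) = √2 ≈ 1.4142)
z(S) = 11 + S² + S*√2 (z(S) = (S² + √2*S) + 11 = (S² + S*√2) + 11 = 11 + S² + S*√2)
1/(105 + M(-2)) + z(0)*(-44) = 1/(105 - 2) + (11 + 0² + 0*√2)*(-44) = 1/103 + (11 + 0 + 0)*(-44) = 1/103 + 11*(-44) = 1/103 - 484 = -49851/103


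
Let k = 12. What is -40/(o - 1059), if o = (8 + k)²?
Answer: 40/659 ≈ 0.060698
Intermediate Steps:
o = 400 (o = (8 + 12)² = 20² = 400)
-40/(o - 1059) = -40/(400 - 1059) = -40/(-659) = -40*(-1/659) = 40/659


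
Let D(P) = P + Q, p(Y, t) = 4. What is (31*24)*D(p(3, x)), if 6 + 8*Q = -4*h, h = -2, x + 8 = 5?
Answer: 3162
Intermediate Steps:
x = -3 (x = -8 + 5 = -3)
Q = 1/4 (Q = -3/4 + (-4*(-2))/8 = -3/4 + (1/8)*8 = -3/4 + 1 = 1/4 ≈ 0.25000)
D(P) = 1/4 + P (D(P) = P + 1/4 = 1/4 + P)
(31*24)*D(p(3, x)) = (31*24)*(1/4 + 4) = 744*(17/4) = 3162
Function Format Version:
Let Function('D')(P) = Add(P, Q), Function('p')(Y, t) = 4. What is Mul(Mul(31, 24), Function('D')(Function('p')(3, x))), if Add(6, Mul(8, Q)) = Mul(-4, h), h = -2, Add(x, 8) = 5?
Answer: 3162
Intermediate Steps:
x = -3 (x = Add(-8, 5) = -3)
Q = Rational(1, 4) (Q = Add(Rational(-3, 4), Mul(Rational(1, 8), Mul(-4, -2))) = Add(Rational(-3, 4), Mul(Rational(1, 8), 8)) = Add(Rational(-3, 4), 1) = Rational(1, 4) ≈ 0.25000)
Function('D')(P) = Add(Rational(1, 4), P) (Function('D')(P) = Add(P, Rational(1, 4)) = Add(Rational(1, 4), P))
Mul(Mul(31, 24), Function('D')(Function('p')(3, x))) = Mul(Mul(31, 24), Add(Rational(1, 4), 4)) = Mul(744, Rational(17, 4)) = 3162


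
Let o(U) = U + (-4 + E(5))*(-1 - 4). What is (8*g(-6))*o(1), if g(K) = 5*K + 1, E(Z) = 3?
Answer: -1392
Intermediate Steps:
g(K) = 1 + 5*K
o(U) = 5 + U (o(U) = U + (-4 + 3)*(-1 - 4) = U - 1*(-5) = U + 5 = 5 + U)
(8*g(-6))*o(1) = (8*(1 + 5*(-6)))*(5 + 1) = (8*(1 - 30))*6 = (8*(-29))*6 = -232*6 = -1392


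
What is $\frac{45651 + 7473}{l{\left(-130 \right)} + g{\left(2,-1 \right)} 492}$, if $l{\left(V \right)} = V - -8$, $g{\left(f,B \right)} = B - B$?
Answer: $- \frac{26562}{61} \approx -435.44$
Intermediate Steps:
$g{\left(f,B \right)} = 0$
$l{\left(V \right)} = 8 + V$ ($l{\left(V \right)} = V + 8 = 8 + V$)
$\frac{45651 + 7473}{l{\left(-130 \right)} + g{\left(2,-1 \right)} 492} = \frac{45651 + 7473}{\left(8 - 130\right) + 0 \cdot 492} = \frac{53124}{-122 + 0} = \frac{53124}{-122} = 53124 \left(- \frac{1}{122}\right) = - \frac{26562}{61}$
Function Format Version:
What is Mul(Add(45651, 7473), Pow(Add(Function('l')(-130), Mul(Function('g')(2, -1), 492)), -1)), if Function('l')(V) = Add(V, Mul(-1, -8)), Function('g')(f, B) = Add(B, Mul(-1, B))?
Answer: Rational(-26562, 61) ≈ -435.44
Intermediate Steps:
Function('g')(f, B) = 0
Function('l')(V) = Add(8, V) (Function('l')(V) = Add(V, 8) = Add(8, V))
Mul(Add(45651, 7473), Pow(Add(Function('l')(-130), Mul(Function('g')(2, -1), 492)), -1)) = Mul(Add(45651, 7473), Pow(Add(Add(8, -130), Mul(0, 492)), -1)) = Mul(53124, Pow(Add(-122, 0), -1)) = Mul(53124, Pow(-122, -1)) = Mul(53124, Rational(-1, 122)) = Rational(-26562, 61)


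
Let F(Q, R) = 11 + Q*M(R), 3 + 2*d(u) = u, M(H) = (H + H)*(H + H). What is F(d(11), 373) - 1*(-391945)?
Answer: 2618020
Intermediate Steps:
M(H) = 4*H**2 (M(H) = (2*H)*(2*H) = 4*H**2)
d(u) = -3/2 + u/2
F(Q, R) = 11 + 4*Q*R**2 (F(Q, R) = 11 + Q*(4*R**2) = 11 + 4*Q*R**2)
F(d(11), 373) - 1*(-391945) = (11 + 4*(-3/2 + (1/2)*11)*373**2) - 1*(-391945) = (11 + 4*(-3/2 + 11/2)*139129) + 391945 = (11 + 4*4*139129) + 391945 = (11 + 2226064) + 391945 = 2226075 + 391945 = 2618020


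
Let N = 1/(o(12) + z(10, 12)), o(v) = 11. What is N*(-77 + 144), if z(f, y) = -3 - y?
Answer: -67/4 ≈ -16.750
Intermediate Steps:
N = -1/4 (N = 1/(11 + (-3 - 1*12)) = 1/(11 + (-3 - 12)) = 1/(11 - 15) = 1/(-4) = -1/4 ≈ -0.25000)
N*(-77 + 144) = -(-77 + 144)/4 = -1/4*67 = -67/4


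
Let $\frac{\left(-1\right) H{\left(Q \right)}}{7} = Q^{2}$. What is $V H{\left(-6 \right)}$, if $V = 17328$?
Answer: $-4366656$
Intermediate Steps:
$H{\left(Q \right)} = - 7 Q^{2}$
$V H{\left(-6 \right)} = 17328 \left(- 7 \left(-6\right)^{2}\right) = 17328 \left(\left(-7\right) 36\right) = 17328 \left(-252\right) = -4366656$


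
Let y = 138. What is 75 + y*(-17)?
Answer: -2271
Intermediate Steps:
75 + y*(-17) = 75 + 138*(-17) = 75 - 2346 = -2271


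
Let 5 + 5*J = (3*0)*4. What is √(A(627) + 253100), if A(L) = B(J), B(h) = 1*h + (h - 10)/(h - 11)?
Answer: √9111597/6 ≈ 503.09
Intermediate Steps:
J = -1 (J = -1 + ((3*0)*4)/5 = -1 + (0*4)/5 = -1 + (⅕)*0 = -1 + 0 = -1)
B(h) = h + (-10 + h)/(-11 + h)
A(L) = -1/12 (A(L) = (-10 + (-1)² - 10*(-1))/(-11 - 1) = (-10 + 1 + 10)/(-12) = -1/12*1 = -1/12)
√(A(627) + 253100) = √(-1/12 + 253100) = √(3037199/12) = √9111597/6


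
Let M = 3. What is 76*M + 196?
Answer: 424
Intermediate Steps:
76*M + 196 = 76*3 + 196 = 228 + 196 = 424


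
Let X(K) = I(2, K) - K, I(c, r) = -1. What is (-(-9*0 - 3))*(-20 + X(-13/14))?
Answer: -843/14 ≈ -60.214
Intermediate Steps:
X(K) = -1 - K
(-(-9*0 - 3))*(-20 + X(-13/14)) = (-(-9*0 - 3))*(-20 + (-1 - (-13)/14)) = (-(0 - 3))*(-20 + (-1 - (-13)/14)) = (-1*(-3))*(-20 + (-1 - 1*(-13/14))) = 3*(-20 + (-1 + 13/14)) = 3*(-20 - 1/14) = 3*(-281/14) = -843/14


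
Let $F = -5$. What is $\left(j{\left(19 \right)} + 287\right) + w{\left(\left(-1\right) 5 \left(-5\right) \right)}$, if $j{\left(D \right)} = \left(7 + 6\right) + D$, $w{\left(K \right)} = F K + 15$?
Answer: $209$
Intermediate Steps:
$w{\left(K \right)} = 15 - 5 K$ ($w{\left(K \right)} = - 5 K + 15 = 15 - 5 K$)
$j{\left(D \right)} = 13 + D$
$\left(j{\left(19 \right)} + 287\right) + w{\left(\left(-1\right) 5 \left(-5\right) \right)} = \left(\left(13 + 19\right) + 287\right) + \left(15 - 5 \left(-1\right) 5 \left(-5\right)\right) = \left(32 + 287\right) + \left(15 - 5 \left(\left(-5\right) \left(-5\right)\right)\right) = 319 + \left(15 - 125\right) = 319 - 110 = 209$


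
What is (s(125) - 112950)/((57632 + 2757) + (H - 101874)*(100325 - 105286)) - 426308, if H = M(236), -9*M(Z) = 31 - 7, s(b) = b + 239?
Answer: -646458395431634/1516411597 ≈ -4.2631e+5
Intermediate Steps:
s(b) = 239 + b
M(Z) = -8/3 (M(Z) = -(31 - 7)/9 = -⅑*24 = -8/3)
H = -8/3 ≈ -2.6667
(s(125) - 112950)/((57632 + 2757) + (H - 101874)*(100325 - 105286)) - 426308 = ((239 + 125) - 112950)/((57632 + 2757) + (-8/3 - 101874)*(100325 - 105286)) - 426308 = (364 - 112950)/(60389 - 305630/3*(-4961)) - 426308 = -112586/(60389 + 1516230430/3) - 426308 = -112586/1516411597/3 - 426308 = -112586*3/1516411597 - 426308 = -337758/1516411597 - 426308 = -646458395431634/1516411597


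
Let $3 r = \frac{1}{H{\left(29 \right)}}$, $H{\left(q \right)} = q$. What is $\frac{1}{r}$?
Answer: $87$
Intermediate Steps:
$r = \frac{1}{87}$ ($r = \frac{1}{3 \cdot 29} = \frac{1}{3} \cdot \frac{1}{29} = \frac{1}{87} \approx 0.011494$)
$\frac{1}{r} = \frac{1}{\frac{1}{87}} = 87$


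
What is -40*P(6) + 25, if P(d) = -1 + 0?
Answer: 65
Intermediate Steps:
P(d) = -1
-40*P(6) + 25 = -40*(-1) + 25 = 40 + 25 = 65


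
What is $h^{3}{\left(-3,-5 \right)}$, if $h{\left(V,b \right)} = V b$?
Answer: $3375$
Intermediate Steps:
$h^{3}{\left(-3,-5 \right)} = \left(\left(-3\right) \left(-5\right)\right)^{3} = 15^{3} = 3375$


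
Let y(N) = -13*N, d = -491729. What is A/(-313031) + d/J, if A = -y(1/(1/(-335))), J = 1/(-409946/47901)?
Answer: 9014502946783787/2142071133 ≈ 4.2083e+6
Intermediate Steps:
J = -47901/409946 (J = 1/(-409946*1/47901) = 1/(-409946/47901) = -47901/409946 ≈ -0.11685)
A = -4355 (A = -(-13)/(1/(-335)) = -(-13)/(-1/335) = -(-13)*(-335) = -1*4355 = -4355)
A/(-313031) + d/J = -4355/(-313031) - 491729/(-47901/409946) = -4355*(-1/313031) - 491729*(-409946/47901) = 4355/313031 + 28797476662/6843 = 9014502946783787/2142071133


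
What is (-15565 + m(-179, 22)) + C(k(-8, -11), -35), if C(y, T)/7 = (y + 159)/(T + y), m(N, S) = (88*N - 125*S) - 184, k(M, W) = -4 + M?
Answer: -1610826/47 ≈ -34273.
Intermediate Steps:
m(N, S) = -184 - 125*S + 88*N (m(N, S) = (-125*S + 88*N) - 184 = -184 - 125*S + 88*N)
C(y, T) = 7*(159 + y)/(T + y) (C(y, T) = 7*((y + 159)/(T + y)) = 7*((159 + y)/(T + y)) = 7*(159 + y)/(T + y))
(-15565 + m(-179, 22)) + C(k(-8, -11), -35) = (-15565 + (-184 - 125*22 + 88*(-179))) + 7*(159 + (-4 - 8))/(-35 + (-4 - 8)) = (-15565 + (-184 - 2750 - 15752)) + 7*(159 - 12)/(-35 - 12) = (-15565 - 18686) + 7*147/(-47) = -34251 + 7*(-1/47)*147 = -34251 - 1029/47 = -1610826/47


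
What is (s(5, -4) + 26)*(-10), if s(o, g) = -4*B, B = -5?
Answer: -460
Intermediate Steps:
s(o, g) = 20 (s(o, g) = -4*(-5) = 20)
(s(5, -4) + 26)*(-10) = (20 + 26)*(-10) = 46*(-10) = -460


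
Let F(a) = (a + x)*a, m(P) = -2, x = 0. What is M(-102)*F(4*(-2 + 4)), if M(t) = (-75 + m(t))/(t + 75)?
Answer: 4928/27 ≈ 182.52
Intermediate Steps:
M(t) = -77/(75 + t) (M(t) = (-75 - 2)/(t + 75) = -77/(75 + t))
F(a) = a**2 (F(a) = (a + 0)*a = a*a = a**2)
M(-102)*F(4*(-2 + 4)) = (-77/(75 - 102))*(4*(-2 + 4))**2 = (-77/(-27))*(4*2)**2 = -77*(-1/27)*8**2 = (77/27)*64 = 4928/27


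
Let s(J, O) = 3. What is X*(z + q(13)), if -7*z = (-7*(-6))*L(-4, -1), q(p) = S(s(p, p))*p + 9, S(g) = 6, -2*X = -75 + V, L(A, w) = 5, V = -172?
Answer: 14079/2 ≈ 7039.5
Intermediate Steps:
X = 247/2 (X = -(-75 - 172)/2 = -½*(-247) = 247/2 ≈ 123.50)
q(p) = 9 + 6*p (q(p) = 6*p + 9 = 9 + 6*p)
z = -30 (z = -(-7*(-6))*5/7 = -6*5 = -⅐*210 = -30)
X*(z + q(13)) = 247*(-30 + (9 + 6*13))/2 = 247*(-30 + (9 + 78))/2 = 247*(-30 + 87)/2 = (247/2)*57 = 14079/2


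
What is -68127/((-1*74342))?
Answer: 68127/74342 ≈ 0.91640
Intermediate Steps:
-68127/((-1*74342)) = -68127/(-74342) = -68127*(-1/74342) = 68127/74342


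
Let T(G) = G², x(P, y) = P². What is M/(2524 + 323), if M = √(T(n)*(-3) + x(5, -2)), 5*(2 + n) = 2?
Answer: √433/14235 ≈ 0.0014618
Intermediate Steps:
n = -8/5 (n = -2 + (⅕)*2 = -2 + ⅖ = -8/5 ≈ -1.6000)
M = √433/5 (M = √((-8/5)²*(-3) + 5²) = √((64/25)*(-3) + 25) = √(-192/25 + 25) = √(433/25) = √433/5 ≈ 4.1617)
M/(2524 + 323) = (√433/5)/(2524 + 323) = (√433/5)/2847 = √433/14235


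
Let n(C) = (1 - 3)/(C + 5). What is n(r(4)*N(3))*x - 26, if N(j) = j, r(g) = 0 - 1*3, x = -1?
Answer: -53/2 ≈ -26.500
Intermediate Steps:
r(g) = -3 (r(g) = 0 - 3 = -3)
n(C) = -2/(5 + C)
n(r(4)*N(3))*x - 26 = -2/(5 - 3*3)*(-1) - 26 = -2/(5 - 9)*(-1) - 26 = -2/(-4)*(-1) - 26 = -2*(-1/4)*(-1) - 26 = (1/2)*(-1) - 26 = -1/2 - 26 = -53/2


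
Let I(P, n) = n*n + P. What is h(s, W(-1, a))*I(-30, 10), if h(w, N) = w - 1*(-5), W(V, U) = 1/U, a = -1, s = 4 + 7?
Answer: 1120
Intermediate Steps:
I(P, n) = P + n² (I(P, n) = n² + P = P + n²)
s = 11
h(w, N) = 5 + w (h(w, N) = w + 5 = 5 + w)
h(s, W(-1, a))*I(-30, 10) = (5 + 11)*(-30 + 10²) = 16*(-30 + 100) = 16*70 = 1120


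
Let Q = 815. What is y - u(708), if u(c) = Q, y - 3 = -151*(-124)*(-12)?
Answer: -225500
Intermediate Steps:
y = -224685 (y = 3 - 151*(-124)*(-12) = 3 + 18724*(-12) = 3 - 224688 = -224685)
u(c) = 815
y - u(708) = -224685 - 1*815 = -224685 - 815 = -225500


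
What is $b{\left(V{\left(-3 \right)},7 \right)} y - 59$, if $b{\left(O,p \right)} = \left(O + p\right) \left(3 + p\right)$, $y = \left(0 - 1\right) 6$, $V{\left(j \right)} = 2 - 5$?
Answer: $-299$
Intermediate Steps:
$V{\left(j \right)} = -3$ ($V{\left(j \right)} = 2 - 5 = -3$)
$y = -6$ ($y = \left(-1\right) 6 = -6$)
$b{\left(O,p \right)} = \left(3 + p\right) \left(O + p\right)$
$b{\left(V{\left(-3 \right)},7 \right)} y - 59 = \left(7^{2} + 3 \left(-3\right) + 3 \cdot 7 - 21\right) \left(-6\right) - 59 = \left(49 - 9 + 21 - 21\right) \left(-6\right) - 59 = 40 \left(-6\right) - 59 = -240 - 59 = -299$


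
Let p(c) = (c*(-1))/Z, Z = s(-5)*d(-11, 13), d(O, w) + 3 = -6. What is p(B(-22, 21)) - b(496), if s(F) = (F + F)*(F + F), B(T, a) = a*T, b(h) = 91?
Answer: -13727/150 ≈ -91.513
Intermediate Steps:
d(O, w) = -9 (d(O, w) = -3 - 6 = -9)
B(T, a) = T*a
s(F) = 4*F**2 (s(F) = (2*F)*(2*F) = 4*F**2)
Z = -900 (Z = (4*(-5)**2)*(-9) = (4*25)*(-9) = 100*(-9) = -900)
p(c) = c/900 (p(c) = (c*(-1))/(-900) = -c*(-1/900) = c/900)
p(B(-22, 21)) - b(496) = (-22*21)/900 - 1*91 = (1/900)*(-462) - 91 = -77/150 - 91 = -13727/150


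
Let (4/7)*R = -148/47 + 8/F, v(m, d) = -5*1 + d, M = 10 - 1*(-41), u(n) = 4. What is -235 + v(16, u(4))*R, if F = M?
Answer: -550744/2397 ≈ -229.76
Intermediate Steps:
M = 51 (M = 10 + 41 = 51)
F = 51
v(m, d) = -5 + d
R = -12551/2397 (R = 7*(-148/47 + 8/51)/4 = (7/4)*(-7172/2397) = -12551/2397 ≈ -5.2361)
-235 + v(16, u(4))*R = -235 + (-5 + 4)*(-12551/2397) = -235 - 1*(-12551/2397) = -235 + 12551/2397 = -550744/2397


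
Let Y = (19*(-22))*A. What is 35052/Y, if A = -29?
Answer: 17526/6061 ≈ 2.8916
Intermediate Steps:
Y = 12122 (Y = (19*(-22))*(-29) = -418*(-29) = 12122)
35052/Y = 35052/12122 = 35052*(1/12122) = 17526/6061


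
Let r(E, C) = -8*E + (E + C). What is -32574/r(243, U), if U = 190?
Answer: 32574/1511 ≈ 21.558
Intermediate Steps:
r(E, C) = C - 7*E (r(E, C) = -8*E + (C + E) = C - 7*E)
-32574/r(243, U) = -32574/(190 - 7*243) = -32574/(190 - 1701) = -32574/(-1511) = -32574*(-1/1511) = 32574/1511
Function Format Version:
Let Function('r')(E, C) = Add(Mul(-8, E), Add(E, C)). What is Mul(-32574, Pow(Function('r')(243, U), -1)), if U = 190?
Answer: Rational(32574, 1511) ≈ 21.558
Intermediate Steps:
Function('r')(E, C) = Add(C, Mul(-7, E)) (Function('r')(E, C) = Add(Mul(-8, E), Add(C, E)) = Add(C, Mul(-7, E)))
Mul(-32574, Pow(Function('r')(243, U), -1)) = Mul(-32574, Pow(Add(190, Mul(-7, 243)), -1)) = Mul(-32574, Pow(Add(190, -1701), -1)) = Mul(-32574, Pow(-1511, -1)) = Mul(-32574, Rational(-1, 1511)) = Rational(32574, 1511)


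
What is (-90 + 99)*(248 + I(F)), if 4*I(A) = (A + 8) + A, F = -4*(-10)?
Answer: 2430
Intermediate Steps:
F = 40
I(A) = 2 + A/2 (I(A) = ((A + 8) + A)/4 = ((8 + A) + A)/4 = (8 + 2*A)/4 = 2 + A/2)
(-90 + 99)*(248 + I(F)) = (-90 + 99)*(248 + (2 + (1/2)*40)) = 9*(248 + (2 + 20)) = 9*(248 + 22) = 9*270 = 2430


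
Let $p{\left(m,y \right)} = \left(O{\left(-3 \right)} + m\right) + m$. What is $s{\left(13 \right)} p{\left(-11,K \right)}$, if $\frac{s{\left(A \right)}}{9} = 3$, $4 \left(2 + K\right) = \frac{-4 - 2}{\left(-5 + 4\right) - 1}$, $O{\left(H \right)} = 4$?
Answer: $-486$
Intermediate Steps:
$K = - \frac{5}{4}$ ($K = -2 + \frac{\left(-4 - 2\right) \frac{1}{\left(-5 + 4\right) - 1}}{4} = -2 + \frac{\left(-6\right) \frac{1}{-1 - 1}}{4} = -2 + \frac{\left(-6\right) \frac{1}{-2}}{4} = -2 + \frac{\left(-6\right) \left(- \frac{1}{2}\right)}{4} = -2 + \frac{1}{4} \cdot 3 = -2 + \frac{3}{4} = - \frac{5}{4} \approx -1.25$)
$s{\left(A \right)} = 27$ ($s{\left(A \right)} = 9 \cdot 3 = 27$)
$p{\left(m,y \right)} = 4 + 2 m$ ($p{\left(m,y \right)} = \left(4 + m\right) + m = 4 + 2 m$)
$s{\left(13 \right)} p{\left(-11,K \right)} = 27 \left(4 + 2 \left(-11\right)\right) = 27 \left(4 - 22\right) = 27 \left(-18\right) = -486$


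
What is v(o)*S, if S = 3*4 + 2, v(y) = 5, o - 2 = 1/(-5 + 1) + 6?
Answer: 70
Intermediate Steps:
o = 31/4 (o = 2 + (1/(-5 + 1) + 6) = 2 + (1/(-4) + 6) = 2 + (1*(-¼) + 6) = 2 + (-¼ + 6) = 2 + 23/4 = 31/4 ≈ 7.7500)
S = 14 (S = 12 + 2 = 14)
v(o)*S = 5*14 = 70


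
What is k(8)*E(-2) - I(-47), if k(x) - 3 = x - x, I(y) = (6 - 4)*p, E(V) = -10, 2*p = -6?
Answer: -24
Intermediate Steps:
p = -3 (p = (½)*(-6) = -3)
I(y) = -6 (I(y) = (6 - 4)*(-3) = 2*(-3) = -6)
k(x) = 3 (k(x) = 3 + (x - x) = 3 + 0 = 3)
k(8)*E(-2) - I(-47) = 3*(-10) - 1*(-6) = -30 + 6 = -24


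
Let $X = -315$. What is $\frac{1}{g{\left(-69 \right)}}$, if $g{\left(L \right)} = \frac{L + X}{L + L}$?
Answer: $\frac{23}{64} \approx 0.35938$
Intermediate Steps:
$g{\left(L \right)} = \frac{-315 + L}{2 L}$ ($g{\left(L \right)} = \frac{L - 315}{L + L} = \frac{-315 + L}{2 L}$)
$\frac{1}{g{\left(-69 \right)}} = \frac{1}{\frac{1}{2} \frac{1}{-69} \left(-315 - 69\right)} = \frac{1}{\frac{1}{2} \left(- \frac{1}{69}\right) \left(-384\right)} = \frac{1}{\frac{64}{23}} = \frac{23}{64}$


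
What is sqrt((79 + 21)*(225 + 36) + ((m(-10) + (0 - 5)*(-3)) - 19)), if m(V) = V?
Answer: sqrt(26086) ≈ 161.51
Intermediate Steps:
sqrt((79 + 21)*(225 + 36) + ((m(-10) + (0 - 5)*(-3)) - 19)) = sqrt((79 + 21)*(225 + 36) + ((-10 + (0 - 5)*(-3)) - 19)) = sqrt(100*261 + ((-10 - 5*(-3)) - 19)) = sqrt(26100 + ((-10 + 15) - 19)) = sqrt(26100 + (5 - 19)) = sqrt(26100 - 14) = sqrt(26086)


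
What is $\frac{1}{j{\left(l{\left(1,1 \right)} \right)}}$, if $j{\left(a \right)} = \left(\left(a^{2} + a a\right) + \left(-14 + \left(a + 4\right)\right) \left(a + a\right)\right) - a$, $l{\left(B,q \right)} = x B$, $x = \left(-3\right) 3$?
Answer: $\frac{1}{513} \approx 0.0019493$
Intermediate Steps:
$x = -9$
$l{\left(B,q \right)} = - 9 B$
$j{\left(a \right)} = - a + 2 a^{2} + 2 a \left(-10 + a\right)$ ($j{\left(a \right)} = \left(\left(a^{2} + a^{2}\right) + \left(-14 + \left(4 + a\right)\right) 2 a\right) - a = \left(2 a^{2} + \left(-10 + a\right) 2 a\right) - a = \left(2 a^{2} + 2 a \left(-10 + a\right)\right) - a = - a + 2 a^{2} + 2 a \left(-10 + a\right)$)
$\frac{1}{j{\left(l{\left(1,1 \right)} \right)}} = \frac{1}{\left(-9\right) 1 \left(-21 + 4 \left(\left(-9\right) 1\right)\right)} = \frac{1}{\left(-9\right) \left(-21 + 4 \left(-9\right)\right)} = \frac{1}{\left(-9\right) \left(-21 - 36\right)} = \frac{1}{\left(-9\right) \left(-57\right)} = \frac{1}{513}$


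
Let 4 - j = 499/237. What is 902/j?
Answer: 213774/449 ≈ 476.11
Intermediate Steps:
j = 449/237 (j = 4 - 499/237 = 449/237 ≈ 1.8945)
902/j = 902/(449/237) = 902*(237/449) = 213774/449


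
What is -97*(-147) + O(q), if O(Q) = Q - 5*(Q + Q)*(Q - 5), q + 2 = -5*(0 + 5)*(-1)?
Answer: 10142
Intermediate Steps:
q = 23 (q = -2 - 5*(0 + 5)*(-1) = -2 - 5*5*(-1) = -2 - 25*(-1) = -2 + 25 = 23)
O(Q) = Q - 10*Q*(-5 + Q) (O(Q) = Q - 5*2*Q*(-5 + Q) = Q - 10*Q*(-5 + Q))
-97*(-147) + O(q) = -97*(-147) + 23*(51 - 10*23) = 14259 + 23*(51 - 230) = 14259 + 23*(-179) = 14259 - 4117 = 10142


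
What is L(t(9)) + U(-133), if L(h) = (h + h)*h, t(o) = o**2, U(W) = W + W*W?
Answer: 30678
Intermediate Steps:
U(W) = W + W**2
L(h) = 2*h**2 (L(h) = (2*h)*h = 2*h**2)
L(t(9)) + U(-133) = 2*(9**2)**2 - 133*(1 - 133) = 2*81**2 - 133*(-132) = 2*6561 + 17556 = 13122 + 17556 = 30678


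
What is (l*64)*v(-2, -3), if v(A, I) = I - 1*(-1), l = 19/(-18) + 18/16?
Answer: -80/9 ≈ -8.8889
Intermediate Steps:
l = 5/72 (l = 19*(-1/18) + 18*(1/16) = -19/18 + 9/8 = 5/72 ≈ 0.069444)
v(A, I) = 1 + I (v(A, I) = I + 1 = 1 + I)
(l*64)*v(-2, -3) = ((5/72)*64)*(1 - 3) = (40/9)*(-2) = -80/9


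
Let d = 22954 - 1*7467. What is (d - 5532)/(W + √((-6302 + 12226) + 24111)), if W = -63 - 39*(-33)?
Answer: 12184920/1468141 - 9955*√30035/1468141 ≈ 7.1244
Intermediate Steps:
d = 15487 (d = 22954 - 7467 = 15487)
W = 1224 (W = -63 + 1287 = 1224)
(d - 5532)/(W + √((-6302 + 12226) + 24111)) = (15487 - 5532)/(1224 + √((-6302 + 12226) + 24111)) = 9955/(1224 + √(5924 + 24111)) = 9955/(1224 + √30035)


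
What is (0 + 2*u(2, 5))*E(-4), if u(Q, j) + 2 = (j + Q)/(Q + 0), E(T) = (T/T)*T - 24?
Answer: -84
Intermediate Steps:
E(T) = -24 + T (E(T) = 1*T - 24 = T - 24 = -24 + T)
u(Q, j) = -2 + (Q + j)/Q (u(Q, j) = -2 + (j + Q)/(Q + 0) = -2 + (Q + j)/Q)
(0 + 2*u(2, 5))*E(-4) = (0 + 2*((5 - 1*2)/2))*(-24 - 4) = (0 + 2*((5 - 2)/2))*(-28) = (0 + 2*((½)*3))*(-28) = (0 + 2*(3/2))*(-28) = (0 + 3)*(-28) = 3*(-28) = -84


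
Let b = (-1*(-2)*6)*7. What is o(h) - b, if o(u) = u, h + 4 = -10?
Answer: -98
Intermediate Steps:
h = -14 (h = -4 - 10 = -14)
b = 84 (b = (2*6)*7 = 12*7 = 84)
o(h) - b = -14 - 1*84 = -14 - 84 = -98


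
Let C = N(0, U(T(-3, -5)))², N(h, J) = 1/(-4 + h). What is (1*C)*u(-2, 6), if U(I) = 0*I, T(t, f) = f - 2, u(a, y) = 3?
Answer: 3/16 ≈ 0.18750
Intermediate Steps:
T(t, f) = -2 + f
U(I) = 0
C = 1/16 (C = (1/(-4 + 0))² = (1/(-4))² = (-¼)² = 1/16 ≈ 0.062500)
(1*C)*u(-2, 6) = (1*(1/16))*3 = (1/16)*3 = 3/16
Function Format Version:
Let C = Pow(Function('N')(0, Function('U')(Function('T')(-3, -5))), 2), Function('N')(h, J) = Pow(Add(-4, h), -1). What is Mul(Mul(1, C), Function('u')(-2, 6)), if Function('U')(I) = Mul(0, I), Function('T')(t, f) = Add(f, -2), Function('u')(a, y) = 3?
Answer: Rational(3, 16) ≈ 0.18750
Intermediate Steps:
Function('T')(t, f) = Add(-2, f)
Function('U')(I) = 0
C = Rational(1, 16) (C = Pow(Pow(Add(-4, 0), -1), 2) = Pow(Pow(-4, -1), 2) = Pow(Rational(-1, 4), 2) = Rational(1, 16) ≈ 0.062500)
Mul(Mul(1, C), Function('u')(-2, 6)) = Mul(Mul(1, Rational(1, 16)), 3) = Mul(Rational(1, 16), 3) = Rational(3, 16)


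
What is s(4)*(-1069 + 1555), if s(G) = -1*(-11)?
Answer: 5346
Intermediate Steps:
s(G) = 11
s(4)*(-1069 + 1555) = 11*(-1069 + 1555) = 11*486 = 5346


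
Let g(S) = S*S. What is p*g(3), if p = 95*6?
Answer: 5130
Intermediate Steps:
g(S) = S**2
p = 570
p*g(3) = 570*3**2 = 570*9 = 5130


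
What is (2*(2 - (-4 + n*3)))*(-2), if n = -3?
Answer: -60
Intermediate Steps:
(2*(2 - (-4 + n*3)))*(-2) = (2*(2 - (-4 - 3*3)))*(-2) = (2*(2 - (-4 - 9)))*(-2) = (2*(2 - 1*(-13)))*(-2) = (2*(2 + 13))*(-2) = (2*15)*(-2) = 30*(-2) = -60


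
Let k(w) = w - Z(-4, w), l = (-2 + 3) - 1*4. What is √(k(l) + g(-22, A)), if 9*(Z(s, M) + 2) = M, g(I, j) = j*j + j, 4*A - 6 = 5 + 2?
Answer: √1893/12 ≈ 3.6257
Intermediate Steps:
A = 13/4 (A = 3/2 + (5 + 2)/4 = 3/2 + (¼)*7 = 3/2 + 7/4 = 13/4 ≈ 3.2500)
g(I, j) = j + j² (g(I, j) = j² + j = j + j²)
Z(s, M) = -2 + M/9
l = -3 (l = 1 - 4 = -3)
k(w) = 2 + 8*w/9 (k(w) = w - (-2 + w/9) = w + (2 - w/9) = 2 + 8*w/9)
√(k(l) + g(-22, A)) = √((2 + (8/9)*(-3)) + 13*(1 + 13/4)/4) = √((2 - 8/3) + (13/4)*(17/4)) = √(-⅔ + 221/16) = √(631/48) = √1893/12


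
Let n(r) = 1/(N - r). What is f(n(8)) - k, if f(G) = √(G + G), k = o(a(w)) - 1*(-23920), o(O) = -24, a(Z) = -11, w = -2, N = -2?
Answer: -23896 + I*√5/5 ≈ -23896.0 + 0.44721*I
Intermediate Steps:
n(r) = 1/(-2 - r)
k = 23896 (k = -24 - 1*(-23920) = -24 + 23920 = 23896)
f(G) = √2*√G (f(G) = √(2*G) = √2*√G)
f(n(8)) - k = √2*√(-1/(2 + 8)) - 1*23896 = √2*√(-1/10) - 23896 = √2*√(-1*⅒) - 23896 = √2*√(-⅒) - 23896 = √2*(I*√10/10) - 23896 = I*√5/5 - 23896 = -23896 + I*√5/5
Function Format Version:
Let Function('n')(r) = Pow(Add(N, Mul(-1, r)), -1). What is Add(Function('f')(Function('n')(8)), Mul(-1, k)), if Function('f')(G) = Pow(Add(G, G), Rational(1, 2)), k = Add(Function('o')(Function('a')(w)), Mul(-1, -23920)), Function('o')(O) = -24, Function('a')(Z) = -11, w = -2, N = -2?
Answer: Add(-23896, Mul(Rational(1, 5), I, Pow(5, Rational(1, 2)))) ≈ Add(-23896., Mul(0.44721, I))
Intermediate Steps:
Function('n')(r) = Pow(Add(-2, Mul(-1, r)), -1)
k = 23896 (k = Add(-24, Mul(-1, -23920)) = Add(-24, 23920) = 23896)
Function('f')(G) = Mul(Pow(2, Rational(1, 2)), Pow(G, Rational(1, 2))) (Function('f')(G) = Pow(Mul(2, G), Rational(1, 2)) = Mul(Pow(2, Rational(1, 2)), Pow(G, Rational(1, 2))))
Add(Function('f')(Function('n')(8)), Mul(-1, k)) = Add(Mul(Pow(2, Rational(1, 2)), Pow(Mul(-1, Pow(Add(2, 8), -1)), Rational(1, 2))), Mul(-1, 23896)) = Add(Mul(Pow(2, Rational(1, 2)), Pow(Mul(-1, Pow(10, -1)), Rational(1, 2))), -23896) = Add(Mul(Pow(2, Rational(1, 2)), Pow(Mul(-1, Rational(1, 10)), Rational(1, 2))), -23896) = Add(Mul(Pow(2, Rational(1, 2)), Pow(Rational(-1, 10), Rational(1, 2))), -23896) = Add(Mul(Pow(2, Rational(1, 2)), Mul(Rational(1, 10), I, Pow(10, Rational(1, 2)))), -23896) = Add(Mul(Rational(1, 5), I, Pow(5, Rational(1, 2))), -23896) = Add(-23896, Mul(Rational(1, 5), I, Pow(5, Rational(1, 2))))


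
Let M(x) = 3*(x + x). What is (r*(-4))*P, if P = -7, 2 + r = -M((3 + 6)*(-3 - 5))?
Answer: 12040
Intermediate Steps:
M(x) = 6*x (M(x) = 3*(2*x) = 6*x)
r = 430 (r = -2 - 6*(3 + 6)*(-3 - 5) = -2 - 6*9*(-8) = -2 - 6*(-72) = -2 - 1*(-432) = -2 + 432 = 430)
(r*(-4))*P = (430*(-4))*(-7) = -1720*(-7) = 12040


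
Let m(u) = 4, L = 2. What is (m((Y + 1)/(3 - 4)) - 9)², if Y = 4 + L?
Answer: 25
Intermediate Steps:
Y = 6 (Y = 4 + 2 = 6)
(m((Y + 1)/(3 - 4)) - 9)² = (4 - 9)² = (-5)² = 25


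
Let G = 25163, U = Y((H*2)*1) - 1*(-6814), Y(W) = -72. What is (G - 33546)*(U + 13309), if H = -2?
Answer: -168087533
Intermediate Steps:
U = 6742 (U = -72 - 1*(-6814) = -72 + 6814 = 6742)
(G - 33546)*(U + 13309) = (25163 - 33546)*(6742 + 13309) = -8383*20051 = -168087533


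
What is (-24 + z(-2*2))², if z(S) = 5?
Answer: 361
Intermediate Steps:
(-24 + z(-2*2))² = (-24 + 5)² = (-19)² = 361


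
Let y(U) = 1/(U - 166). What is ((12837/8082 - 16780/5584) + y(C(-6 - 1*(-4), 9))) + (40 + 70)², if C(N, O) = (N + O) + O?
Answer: 568757718523/47010300 ≈ 12099.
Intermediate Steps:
C(N, O) = N + 2*O
y(U) = 1/(-166 + U)
((12837/8082 - 16780/5584) + y(C(-6 - 1*(-4), 9))) + (40 + 70)² = ((12837/8082 - 16780/5584) + 1/(-166 + ((-6 - 1*(-4)) + 2*9))) + (40 + 70)² = ((12837*(1/8082) - 16780*1/5584) + 1/(-166 + ((-6 + 4) + 18))) + 110² = ((4279/2694 - 4195/1396) + 1/(-166 + (-2 + 18))) + 12100 = (-2663923/1880412 + 1/(-166 + 16)) + 12100 = (-2663923/1880412 + 1/(-150)) + 12100 = (-2663923/1880412 - 1/150) + 12100 = -66911477/47010300 + 12100 = 568757718523/47010300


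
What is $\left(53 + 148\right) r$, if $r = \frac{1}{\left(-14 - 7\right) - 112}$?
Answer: $- \frac{201}{133} \approx -1.5113$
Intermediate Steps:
$r = - \frac{1}{133}$ ($r = \frac{1}{\left(-14 - 7\right) - 112} = \frac{1}{-21 - 112} = \frac{1}{-133} = - \frac{1}{133} \approx -0.0075188$)
$\left(53 + 148\right) r = \left(53 + 148\right) \left(- \frac{1}{133}\right) = 201 \left(- \frac{1}{133}\right) = - \frac{201}{133}$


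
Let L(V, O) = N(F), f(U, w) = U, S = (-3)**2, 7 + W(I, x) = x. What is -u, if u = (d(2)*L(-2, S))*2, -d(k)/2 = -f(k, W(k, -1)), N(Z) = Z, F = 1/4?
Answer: -2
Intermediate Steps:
W(I, x) = -7 + x
S = 9
F = 1/4 ≈ 0.25000
L(V, O) = 1/4
d(k) = 2*k (d(k) = -(-2)*k = 2*k)
u = 2 (u = ((2*2)*(1/4))*2 = (4*(1/4))*2 = 1*2 = 2)
-u = -1*2 = -2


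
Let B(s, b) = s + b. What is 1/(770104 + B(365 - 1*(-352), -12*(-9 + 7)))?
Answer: 1/770845 ≈ 1.2973e-6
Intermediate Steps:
B(s, b) = b + s
1/(770104 + B(365 - 1*(-352), -12*(-9 + 7))) = 1/(770104 + (-12*(-9 + 7) + (365 - 1*(-352)))) = 1/(770104 + (-12*(-2) + (365 + 352))) = 1/(770104 + (24 + 717)) = 1/(770104 + 741) = 1/770845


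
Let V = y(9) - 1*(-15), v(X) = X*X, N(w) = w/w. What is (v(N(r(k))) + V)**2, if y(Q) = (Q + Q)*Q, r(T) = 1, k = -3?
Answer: 31684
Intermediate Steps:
N(w) = 1
v(X) = X**2
y(Q) = 2*Q**2 (y(Q) = (2*Q)*Q = 2*Q**2)
V = 177 (V = 2*9**2 - 1*(-15) = 2*81 + 15 = 162 + 15 = 177)
(v(N(r(k))) + V)**2 = (1**2 + 177)**2 = (1 + 177)**2 = 178**2 = 31684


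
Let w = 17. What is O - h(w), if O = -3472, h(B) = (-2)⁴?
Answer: -3488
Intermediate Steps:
h(B) = 16
O - h(w) = -3472 - 1*16 = -3472 - 16 = -3488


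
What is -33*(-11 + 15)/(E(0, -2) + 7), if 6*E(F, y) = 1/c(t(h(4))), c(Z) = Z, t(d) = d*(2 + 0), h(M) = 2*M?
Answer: -12672/673 ≈ -18.829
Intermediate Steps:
t(d) = 2*d (t(d) = d*2 = 2*d)
E(F, y) = 1/96 (E(F, y) = 1/(6*((2*(2*4)))) = 1/(6*((2*8))) = (1/6)/16 = (1/6)*(1/16) = 1/96)
-33*(-11 + 15)/(E(0, -2) + 7) = -33*(-11 + 15)/(1/96 + 7) = -132/673/96 = -132*96/673 = -33*384/673 = -12672/673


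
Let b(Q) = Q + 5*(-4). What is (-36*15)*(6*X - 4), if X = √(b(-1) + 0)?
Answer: 2160 - 3240*I*√21 ≈ 2160.0 - 14848.0*I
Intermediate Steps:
b(Q) = -20 + Q (b(Q) = Q - 20 = -20 + Q)
X = I*√21 (X = √((-20 - 1) + 0) = √(-21 + 0) = √(-21) = I*√21 ≈ 4.5826*I)
(-36*15)*(6*X - 4) = (-36*15)*(6*(I*√21) - 4) = -540*(6*I*√21 - 4) = -540*(-4 + 6*I*√21) = 2160 - 3240*I*√21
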